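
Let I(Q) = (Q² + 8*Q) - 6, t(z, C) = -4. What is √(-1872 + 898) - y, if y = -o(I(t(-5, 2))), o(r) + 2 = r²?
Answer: 482 + I*√974 ≈ 482.0 + 31.209*I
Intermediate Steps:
I(Q) = -6 + Q² + 8*Q
o(r) = -2 + r²
y = -482 (y = -(-2 + (-6 + (-4)² + 8*(-4))²) = -(-2 + (-6 + 16 - 32)²) = -(-2 + (-22)²) = -(-2 + 484) = -1*482 = -482)
√(-1872 + 898) - y = √(-1872 + 898) - 1*(-482) = √(-974) + 482 = I*√974 + 482 = 482 + I*√974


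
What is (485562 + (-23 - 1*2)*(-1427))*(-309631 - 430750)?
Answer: -385913971297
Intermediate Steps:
(485562 + (-23 - 1*2)*(-1427))*(-309631 - 430750) = (485562 + (-23 - 2)*(-1427))*(-740381) = (485562 - 25*(-1427))*(-740381) = (485562 + 35675)*(-740381) = 521237*(-740381) = -385913971297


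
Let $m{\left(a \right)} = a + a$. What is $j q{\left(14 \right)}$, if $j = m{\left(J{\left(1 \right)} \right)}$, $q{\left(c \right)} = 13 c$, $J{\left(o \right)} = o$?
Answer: $364$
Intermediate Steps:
$m{\left(a \right)} = 2 a$
$j = 2$ ($j = 2 \cdot 1 = 2$)
$j q{\left(14 \right)} = 2 \cdot 13 \cdot 14 = 2 \cdot 182 = 364$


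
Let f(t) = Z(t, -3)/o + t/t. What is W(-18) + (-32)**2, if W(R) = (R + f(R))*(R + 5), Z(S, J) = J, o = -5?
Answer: 6186/5 ≈ 1237.2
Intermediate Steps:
f(t) = 8/5 (f(t) = -3/(-5) + t/t = -3*(-1/5) + 1 = 3/5 + 1 = 8/5)
W(R) = (5 + R)*(8/5 + R) (W(R) = (R + 8/5)*(R + 5) = (8/5 + R)*(5 + R) = (5 + R)*(8/5 + R))
W(-18) + (-32)**2 = (8 + (-18)**2 + (33/5)*(-18)) + (-32)**2 = (8 + 324 - 594/5) + 1024 = 1066/5 + 1024 = 6186/5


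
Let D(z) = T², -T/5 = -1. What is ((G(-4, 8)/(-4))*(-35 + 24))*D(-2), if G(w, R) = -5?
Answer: -1375/4 ≈ -343.75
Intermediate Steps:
T = 5 (T = -5*(-1) = 5)
D(z) = 25 (D(z) = 5² = 25)
((G(-4, 8)/(-4))*(-35 + 24))*D(-2) = ((-5/(-4))*(-35 + 24))*25 = (-5*(-¼)*(-11))*25 = ((5/4)*(-11))*25 = -55/4*25 = -1375/4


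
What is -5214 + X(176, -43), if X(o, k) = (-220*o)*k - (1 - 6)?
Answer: 1659751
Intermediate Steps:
X(o, k) = 5 - 220*k*o (X(o, k) = -220*k*o - 1*(-5) = -220*k*o + 5 = 5 - 220*k*o)
-5214 + X(176, -43) = -5214 + (5 - 220*(-43)*176) = -5214 + (5 + 1664960) = -5214 + 1664965 = 1659751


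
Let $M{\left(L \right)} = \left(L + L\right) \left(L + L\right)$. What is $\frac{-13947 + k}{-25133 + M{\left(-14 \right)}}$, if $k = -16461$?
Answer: $\frac{30408}{24349} \approx 1.2488$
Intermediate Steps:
$M{\left(L \right)} = 4 L^{2}$ ($M{\left(L \right)} = 2 L 2 L = 4 L^{2}$)
$\frac{-13947 + k}{-25133 + M{\left(-14 \right)}} = \frac{-13947 - 16461}{-25133 + 4 \left(-14\right)^{2}} = - \frac{30408}{-25133 + 4 \cdot 196} = - \frac{30408}{-25133 + 784} = - \frac{30408}{-24349} = \left(-30408\right) \left(- \frac{1}{24349}\right) = \frac{30408}{24349}$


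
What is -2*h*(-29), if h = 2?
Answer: 116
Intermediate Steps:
-2*h*(-29) = -2*2*(-29) = -4*(-29) = 116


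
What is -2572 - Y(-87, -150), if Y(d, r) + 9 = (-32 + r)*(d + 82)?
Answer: -3473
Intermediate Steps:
Y(d, r) = -9 + (-32 + r)*(82 + d) (Y(d, r) = -9 + (-32 + r)*(d + 82) = -9 + (-32 + r)*(82 + d))
-2572 - Y(-87, -150) = -2572 - (-2633 - 32*(-87) + 82*(-150) - 87*(-150)) = -2572 - (-2633 + 2784 - 12300 + 13050) = -2572 - 1*901 = -2572 - 901 = -3473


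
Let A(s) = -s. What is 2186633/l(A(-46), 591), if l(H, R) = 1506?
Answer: 2186633/1506 ≈ 1451.9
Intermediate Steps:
2186633/l(A(-46), 591) = 2186633/1506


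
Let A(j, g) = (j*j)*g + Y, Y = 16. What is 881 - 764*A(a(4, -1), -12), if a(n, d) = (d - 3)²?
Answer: 2335665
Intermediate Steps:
a(n, d) = (-3 + d)²
A(j, g) = 16 + g*j² (A(j, g) = (j*j)*g + 16 = j²*g + 16 = g*j² + 16 = 16 + g*j²)
881 - 764*A(a(4, -1), -12) = 881 - 764*(16 - 12*(-3 - 1)⁴) = 881 - 764*(16 - 12*((-4)²)²) = 881 - 764*(16 - 12*16²) = 881 - 764*(16 - 12*256) = 881 - 764*(16 - 3072) = 881 - 764*(-3056) = 881 + 2334784 = 2335665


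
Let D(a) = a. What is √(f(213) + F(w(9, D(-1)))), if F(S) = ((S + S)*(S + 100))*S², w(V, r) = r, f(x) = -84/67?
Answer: 5*I*√35778/67 ≈ 14.116*I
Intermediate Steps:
f(x) = -84/67 (f(x) = -84*1/67 = -84/67)
F(S) = 2*S³*(100 + S) (F(S) = ((2*S)*(100 + S))*S² = (2*S*(100 + S))*S² = 2*S³*(100 + S))
√(f(213) + F(w(9, D(-1)))) = √(-84/67 + 2*(-1)³*(100 - 1)) = √(-84/67 + 2*(-1)*99) = √(-84/67 - 198) = √(-13350/67) = 5*I*√35778/67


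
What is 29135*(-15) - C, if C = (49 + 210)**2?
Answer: -504106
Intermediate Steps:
C = 67081 (C = 259**2 = 67081)
29135*(-15) - C = 29135*(-15) - 1*67081 = -437025 - 67081 = -504106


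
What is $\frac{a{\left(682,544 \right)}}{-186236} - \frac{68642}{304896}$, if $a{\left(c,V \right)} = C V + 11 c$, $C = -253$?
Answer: $\frac{3361563121}{7097826432} \approx 0.4736$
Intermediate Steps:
$a{\left(c,V \right)} = - 253 V + 11 c$
$\frac{a{\left(682,544 \right)}}{-186236} - \frac{68642}{304896} = \frac{\left(-253\right) 544 + 11 \cdot 682}{-186236} - \frac{68642}{304896} = \left(-137632 + 7502\right) \left(- \frac{1}{186236}\right) - \frac{34321}{152448} = \left(-130130\right) \left(- \frac{1}{186236}\right) - \frac{34321}{152448} = \frac{65065}{93118} - \frac{34321}{152448} = \frac{3361563121}{7097826432}$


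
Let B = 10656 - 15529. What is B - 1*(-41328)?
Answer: 36455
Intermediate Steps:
B = -4873
B - 1*(-41328) = -4873 - 1*(-41328) = -4873 + 41328 = 36455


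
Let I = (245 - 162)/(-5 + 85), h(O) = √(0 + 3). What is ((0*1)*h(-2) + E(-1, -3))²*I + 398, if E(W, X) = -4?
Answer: 2073/5 ≈ 414.60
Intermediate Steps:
h(O) = √3
I = 83/80 ≈ 1.0375
((0*1)*h(-2) + E(-1, -3))²*I + 398 = ((0*1)*√3 - 4)²*(83/80) + 398 = (0*√3 - 4)²*(83/80) + 398 = (0 - 4)²*(83/80) + 398 = (-4)²*(83/80) + 398 = 16*(83/80) + 398 = 83/5 + 398 = 2073/5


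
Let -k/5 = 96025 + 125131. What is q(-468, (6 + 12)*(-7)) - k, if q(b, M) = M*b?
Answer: 1164748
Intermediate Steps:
k = -1105780 (k = -5*(96025 + 125131) = -5*221156 = -1105780)
q(-468, (6 + 12)*(-7)) - k = ((6 + 12)*(-7))*(-468) - 1*(-1105780) = (18*(-7))*(-468) + 1105780 = -126*(-468) + 1105780 = 58968 + 1105780 = 1164748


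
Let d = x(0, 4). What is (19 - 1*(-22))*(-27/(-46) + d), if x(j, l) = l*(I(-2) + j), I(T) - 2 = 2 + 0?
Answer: 31283/46 ≈ 680.07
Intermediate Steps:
I(T) = 4 (I(T) = 2 + (2 + 0) = 2 + 2 = 4)
x(j, l) = l*(4 + j)
d = 16 (d = 4*(4 + 0) = 4*4 = 16)
(19 - 1*(-22))*(-27/(-46) + d) = (19 - 1*(-22))*(-27/(-46) + 16) = (19 + 22)*(-27*(-1/46) + 16) = 41*(27/46 + 16) = 41*(763/46) = 31283/46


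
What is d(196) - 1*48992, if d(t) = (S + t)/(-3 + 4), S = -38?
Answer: -48834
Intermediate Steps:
d(t) = -38 + t (d(t) = (-38 + t)/(-3 + 4) = (-38 + t)/1 = (-38 + t)*1 = -38 + t)
d(196) - 1*48992 = (-38 + 196) - 1*48992 = 158 - 48992 = -48834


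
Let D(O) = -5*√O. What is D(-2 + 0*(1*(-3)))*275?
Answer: -1375*I*√2 ≈ -1944.5*I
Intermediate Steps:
D(-2 + 0*(1*(-3)))*275 = -5*√(-2 + 0*(1*(-3)))*275 = -5*√(-2 + 0*(-3))*275 = -5*√(-2 + 0)*275 = -5*I*√2*275 = -1375*I*√2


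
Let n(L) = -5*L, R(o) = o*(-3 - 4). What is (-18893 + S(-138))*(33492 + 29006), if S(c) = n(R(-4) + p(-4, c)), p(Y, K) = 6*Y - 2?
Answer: -1181399694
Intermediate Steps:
R(o) = -7*o (R(o) = o*(-7) = -7*o)
p(Y, K) = -2 + 6*Y
S(c) = -10 (S(c) = -5*(-7*(-4) + (-2 + 6*(-4))) = -5*(28 + (-2 - 24)) = -5*(28 - 26) = -5*2 = -10)
(-18893 + S(-138))*(33492 + 29006) = (-18893 - 10)*(33492 + 29006) = -18903*62498 = -1181399694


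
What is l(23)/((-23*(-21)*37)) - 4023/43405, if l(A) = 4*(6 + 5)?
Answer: -69985213/775690755 ≈ -0.090223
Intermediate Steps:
l(A) = 44 (l(A) = 4*11 = 44)
l(23)/((-23*(-21)*37)) - 4023/43405 = 44/((-23*(-21)*37)) - 4023/43405 = 44/((483*37)) - 4023*1/43405 = 44/17871 - 4023/43405 = -69985213/775690755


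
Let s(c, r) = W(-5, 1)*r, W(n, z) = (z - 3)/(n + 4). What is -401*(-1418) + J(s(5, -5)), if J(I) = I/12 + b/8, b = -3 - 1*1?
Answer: 1705850/3 ≈ 5.6862e+5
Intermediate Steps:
b = -4 (b = -3 - 1 = -4)
W(n, z) = (-3 + z)/(4 + n)
s(c, r) = 2*r (s(c, r) = ((-3 + 1)/(4 - 5))*r = (-2/(-1))*r = (-1*(-2))*r = 2*r)
J(I) = -1/2 + I/12 (J(I) = I/12 - 4/8 = I*(1/12) - 4*1/8 = I/12 - 1/2 = -1/2 + I/12)
-401*(-1418) + J(s(5, -5)) = -401*(-1418) + (-1/2 + (2*(-5))/12) = 568618 + (-1/2 + (1/12)*(-10)) = 568618 + (-1/2 - 5/6) = 568618 - 4/3 = 1705850/3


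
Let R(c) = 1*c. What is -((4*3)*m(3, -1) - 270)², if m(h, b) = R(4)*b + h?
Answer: -79524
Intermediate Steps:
R(c) = c
m(h, b) = h + 4*b (m(h, b) = 4*b + h = h + 4*b)
-((4*3)*m(3, -1) - 270)² = -((4*3)*(3 + 4*(-1)) - 270)² = -(12*(3 - 4) - 270)² = -(12*(-1) - 270)² = -(-12 - 270)² = -1*(-282)² = -1*79524 = -79524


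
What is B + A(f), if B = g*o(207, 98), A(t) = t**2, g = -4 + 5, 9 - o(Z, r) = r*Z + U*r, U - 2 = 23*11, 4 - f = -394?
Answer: 113137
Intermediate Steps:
f = 398 (f = 4 - 1*(-394) = 4 + 394 = 398)
U = 255 (U = 2 + 23*11 = 2 + 253 = 255)
o(Z, r) = 9 - 255*r - Z*r (o(Z, r) = 9 - (r*Z + 255*r) = 9 - (Z*r + 255*r) = 9 - (255*r + Z*r) = 9 + (-255*r - Z*r) = 9 - 255*r - Z*r)
g = 1
B = -45267 (B = 1*(9 - 255*98 - 1*207*98) = 1*(9 - 24990 - 20286) = 1*(-45267) = -45267)
B + A(f) = -45267 + 398**2 = -45267 + 158404 = 113137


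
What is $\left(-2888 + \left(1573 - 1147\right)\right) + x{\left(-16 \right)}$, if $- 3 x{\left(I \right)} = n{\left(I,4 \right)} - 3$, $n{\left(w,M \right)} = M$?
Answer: $- \frac{7387}{3} \approx -2462.3$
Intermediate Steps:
$x{\left(I \right)} = - \frac{1}{3}$ ($x{\left(I \right)} = - \frac{4 - 3}{3} = \left(- \frac{1}{3}\right) 1 = - \frac{1}{3}$)
$\left(-2888 + \left(1573 - 1147\right)\right) + x{\left(-16 \right)} = \left(-2888 + \left(1573 - 1147\right)\right) - \frac{1}{3} = \left(-2888 + 426\right) - \frac{1}{3} = -2462 - \frac{1}{3} = - \frac{7387}{3}$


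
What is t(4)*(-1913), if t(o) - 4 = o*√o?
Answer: -22956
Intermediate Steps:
t(o) = 4 + o^(3/2) (t(o) = 4 + o*√o = 4 + o^(3/2))
t(4)*(-1913) = (4 + 4^(3/2))*(-1913) = (4 + 8)*(-1913) = 12*(-1913) = -22956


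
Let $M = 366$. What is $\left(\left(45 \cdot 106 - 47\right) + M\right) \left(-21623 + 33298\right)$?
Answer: $59414075$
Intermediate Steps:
$\left(\left(45 \cdot 106 - 47\right) + M\right) \left(-21623 + 33298\right) = \left(\left(45 \cdot 106 - 47\right) + 366\right) \left(-21623 + 33298\right) = \left(\left(4770 - 47\right) + 366\right) 11675 = \left(4723 + 366\right) 11675 = 5089 \cdot 11675 = 59414075$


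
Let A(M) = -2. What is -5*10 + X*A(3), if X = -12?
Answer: -26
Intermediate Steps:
-5*10 + X*A(3) = -5*10 - 12*(-2) = -50 + 24 = -26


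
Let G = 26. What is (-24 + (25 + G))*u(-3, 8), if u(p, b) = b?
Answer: 216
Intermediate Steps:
(-24 + (25 + G))*u(-3, 8) = (-24 + (25 + 26))*8 = (-24 + 51)*8 = 27*8 = 216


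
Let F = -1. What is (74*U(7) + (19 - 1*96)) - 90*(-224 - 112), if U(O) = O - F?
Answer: 30755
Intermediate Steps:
U(O) = 1 + O (U(O) = O - 1*(-1) = O + 1 = 1 + O)
(74*U(7) + (19 - 1*96)) - 90*(-224 - 112) = (74*(1 + 7) + (19 - 1*96)) - 90*(-224 - 112) = (74*8 + (19 - 96)) - 90*(-336) = (592 - 77) - 1*(-30240) = 515 + 30240 = 30755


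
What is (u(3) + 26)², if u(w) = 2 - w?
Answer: 625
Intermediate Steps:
(u(3) + 26)² = ((2 - 1*3) + 26)² = ((2 - 3) + 26)² = (-1 + 26)² = 25² = 625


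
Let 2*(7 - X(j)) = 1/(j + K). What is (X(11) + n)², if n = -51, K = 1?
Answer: 1117249/576 ≈ 1939.7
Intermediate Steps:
X(j) = 7 - 1/(2*(1 + j)) (X(j) = 7 - 1/(2*(j + 1)) = 7 - 1/(2*(1 + j)))
(X(11) + n)² = ((13 + 14*11)/(2*(1 + 11)) - 51)² = ((½)*(13 + 154)/12 - 51)² = ((½)*(1/12)*167 - 51)² = (167/24 - 51)² = (-1057/24)² = 1117249/576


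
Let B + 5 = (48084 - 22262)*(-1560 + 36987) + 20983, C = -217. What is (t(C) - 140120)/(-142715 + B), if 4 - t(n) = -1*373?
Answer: -15527/101630473 ≈ -0.00015278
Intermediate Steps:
t(n) = 377 (t(n) = 4 - (-1)*373 = 4 - 1*(-373) = 4 + 373 = 377)
B = 914816972 (B = -5 + ((48084 - 22262)*(-1560 + 36987) + 20983) = -5 + (25822*35427 + 20983) = -5 + (914795994 + 20983) = -5 + 914816977 = 914816972)
(t(C) - 140120)/(-142715 + B) = (377 - 140120)/(-142715 + 914816972) = -139743/914674257 = -139743*1/914674257 = -15527/101630473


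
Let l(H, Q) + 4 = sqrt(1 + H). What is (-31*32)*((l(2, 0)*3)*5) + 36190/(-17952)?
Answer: 48566675/816 - 14880*sqrt(3) ≈ 33745.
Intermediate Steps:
l(H, Q) = -4 + sqrt(1 + H)
(-31*32)*((l(2, 0)*3)*5) + 36190/(-17952) = (-31*32)*(((-4 + sqrt(1 + 2))*3)*5) + 36190/(-17952) = -992*(-4 + sqrt(3))*3*5 + 36190*(-1/17952) = -992*(-12 + 3*sqrt(3))*5 - 1645/816 = -992*(-60 + 15*sqrt(3)) - 1645/816 = (59520 - 14880*sqrt(3)) - 1645/816 = 48566675/816 - 14880*sqrt(3)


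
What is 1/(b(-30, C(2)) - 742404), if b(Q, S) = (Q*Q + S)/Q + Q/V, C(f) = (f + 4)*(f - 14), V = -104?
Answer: -260/193032141 ≈ -1.3469e-6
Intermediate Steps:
C(f) = (-14 + f)*(4 + f) (C(f) = (4 + f)*(-14 + f) = (-14 + f)*(4 + f))
b(Q, S) = -Q/104 + (S + Q²)/Q (b(Q, S) = (Q*Q + S)/Q + Q/(-104) = (Q² + S)/Q + Q*(-1/104) = (S + Q²)/Q - Q/104 = -Q/104 + (S + Q²)/Q)
1/(b(-30, C(2)) - 742404) = 1/(((103/104)*(-30) + (-56 + 2² - 10*2)/(-30)) - 742404) = 1/((-1545/52 + (-56 + 4 - 20)*(-1/30)) - 742404) = 1/((-1545/52 - 72*(-1/30)) - 742404) = 1/((-1545/52 + 12/5) - 742404) = 1/(-7101/260 - 742404) = 1/(-193032141/260) = -260/193032141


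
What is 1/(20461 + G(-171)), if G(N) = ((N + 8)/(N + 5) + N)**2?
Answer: 27556/1360361045 ≈ 2.0256e-5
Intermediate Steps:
G(N) = (N + (8 + N)/(5 + N))**2 (G(N) = ((8 + N)/(5 + N) + N)**2 = (N + (8 + N)/(5 + N))**2)
1/(20461 + G(-171)) = 1/(20461 + (8 + (-171)**2 + 6*(-171))**2/(5 - 171)**2) = 1/(20461 + (8 + 29241 - 1026)**2/(-166)**2) = 1/(20461 + (1/27556)*28223**2) = 1/(20461 + (1/27556)*796537729) = 1/(20461 + 796537729/27556) = 1/(1360361045/27556) = 27556/1360361045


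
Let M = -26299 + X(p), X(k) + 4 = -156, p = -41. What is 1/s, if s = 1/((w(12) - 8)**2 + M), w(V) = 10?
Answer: -26455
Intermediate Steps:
X(k) = -160 (X(k) = -4 - 156 = -160)
M = -26459 (M = -26299 - 160 = -26459)
s = -1/26455 (s = 1/((10 - 8)**2 - 26459) = 1/(2**2 - 26459) = 1/(4 - 26459) = 1/(-26455) = -1/26455 ≈ -3.7800e-5)
1/s = 1/(-1/26455) = -26455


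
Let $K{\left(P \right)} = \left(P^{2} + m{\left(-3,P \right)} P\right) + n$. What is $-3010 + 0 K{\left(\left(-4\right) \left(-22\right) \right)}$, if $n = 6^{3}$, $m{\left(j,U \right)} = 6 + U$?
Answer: $-3010$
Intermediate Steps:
$n = 216$
$K{\left(P \right)} = 216 + P^{2} + P \left(6 + P\right)$ ($K{\left(P \right)} = \left(P^{2} + \left(6 + P\right) P\right) + 216 = \left(P^{2} + P \left(6 + P\right)\right) + 216 = 216 + P^{2} + P \left(6 + P\right)$)
$-3010 + 0 K{\left(\left(-4\right) \left(-22\right) \right)} = -3010 + 0 \left(216 + \left(\left(-4\right) \left(-22\right)\right)^{2} + \left(-4\right) \left(-22\right) \left(6 - -88\right)\right) = -3010 + 0 \left(216 + 88^{2} + 88 \left(6 + 88\right)\right) = -3010 + 0 \left(216 + 7744 + 88 \cdot 94\right) = -3010 + 0 \left(216 + 7744 + 8272\right) = -3010 + 0 \cdot 16232 = -3010 + 0 = -3010$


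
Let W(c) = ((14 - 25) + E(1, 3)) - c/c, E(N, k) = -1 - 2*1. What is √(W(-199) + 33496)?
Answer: √33481 ≈ 182.98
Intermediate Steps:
E(N, k) = -3 (E(N, k) = -1 - 2 = -3)
W(c) = -15 (W(c) = ((14 - 25) - 3) - c/c = (-11 - 3) - 1*1 = -14 - 1 = -15)
√(W(-199) + 33496) = √(-15 + 33496) = √33481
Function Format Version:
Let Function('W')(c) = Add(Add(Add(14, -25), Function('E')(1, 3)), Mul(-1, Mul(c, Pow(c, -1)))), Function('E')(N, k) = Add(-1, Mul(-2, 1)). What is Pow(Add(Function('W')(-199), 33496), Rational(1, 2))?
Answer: Pow(33481, Rational(1, 2)) ≈ 182.98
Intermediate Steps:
Function('E')(N, k) = -3 (Function('E')(N, k) = Add(-1, -2) = -3)
Function('W')(c) = -15 (Function('W')(c) = Add(Add(Add(14, -25), -3), Mul(-1, Mul(c, Pow(c, -1)))) = Add(Add(-11, -3), Mul(-1, 1)) = Add(-14, -1) = -15)
Pow(Add(Function('W')(-199), 33496), Rational(1, 2)) = Pow(Add(-15, 33496), Rational(1, 2)) = Pow(33481, Rational(1, 2))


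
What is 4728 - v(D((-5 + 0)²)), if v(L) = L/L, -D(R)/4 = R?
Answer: 4727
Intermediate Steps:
D(R) = -4*R
v(L) = 1
4728 - v(D((-5 + 0)²)) = 4728 - 1*1 = 4728 - 1 = 4727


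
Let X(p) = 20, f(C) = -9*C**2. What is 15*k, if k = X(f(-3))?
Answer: 300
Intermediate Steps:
k = 20
15*k = 15*20 = 300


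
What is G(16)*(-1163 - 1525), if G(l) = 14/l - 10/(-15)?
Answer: -4144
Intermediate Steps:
G(l) = 2/3 + 14/l (G(l) = 14/l - 10*(-1/15) = 14/l + 2/3 = 2/3 + 14/l)
G(16)*(-1163 - 1525) = (2/3 + 14/16)*(-1163 - 1525) = (2/3 + 14*(1/16))*(-2688) = (2/3 + 7/8)*(-2688) = (37/24)*(-2688) = -4144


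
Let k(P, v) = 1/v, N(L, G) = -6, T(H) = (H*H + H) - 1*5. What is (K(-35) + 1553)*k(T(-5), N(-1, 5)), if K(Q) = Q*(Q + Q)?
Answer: -4003/6 ≈ -667.17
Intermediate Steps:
T(H) = -5 + H + H² (T(H) = (H² + H) - 5 = (H + H²) - 5 = -5 + H + H²)
K(Q) = 2*Q² (K(Q) = Q*(2*Q) = 2*Q²)
(K(-35) + 1553)*k(T(-5), N(-1, 5)) = (2*(-35)² + 1553)/(-6) = (2*1225 + 1553)*(-⅙) = (2450 + 1553)*(-⅙) = 4003*(-⅙) = -4003/6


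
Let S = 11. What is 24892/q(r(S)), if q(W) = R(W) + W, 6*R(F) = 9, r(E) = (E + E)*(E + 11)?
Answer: 49784/971 ≈ 51.271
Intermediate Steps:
r(E) = 2*E*(11 + E) (r(E) = (2*E)*(11 + E) = 2*E*(11 + E))
R(F) = 3/2 (R(F) = (⅙)*9 = 3/2)
q(W) = 3/2 + W
24892/q(r(S)) = 24892/(3/2 + 2*11*(11 + 11)) = 24892/(3/2 + 2*11*22) = 24892/(3/2 + 484) = 24892/(971/2) = 24892*(2/971) = 49784/971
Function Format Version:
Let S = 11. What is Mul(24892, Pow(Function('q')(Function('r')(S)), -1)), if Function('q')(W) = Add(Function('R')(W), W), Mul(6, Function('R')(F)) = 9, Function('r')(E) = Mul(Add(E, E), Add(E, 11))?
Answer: Rational(49784, 971) ≈ 51.271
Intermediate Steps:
Function('r')(E) = Mul(2, E, Add(11, E)) (Function('r')(E) = Mul(Mul(2, E), Add(11, E)) = Mul(2, E, Add(11, E)))
Function('R')(F) = Rational(3, 2) (Function('R')(F) = Mul(Rational(1, 6), 9) = Rational(3, 2))
Function('q')(W) = Add(Rational(3, 2), W)
Mul(24892, Pow(Function('q')(Function('r')(S)), -1)) = Mul(24892, Pow(Add(Rational(3, 2), Mul(2, 11, Add(11, 11))), -1)) = Mul(24892, Pow(Add(Rational(3, 2), Mul(2, 11, 22)), -1)) = Mul(24892, Pow(Add(Rational(3, 2), 484), -1)) = Mul(24892, Pow(Rational(971, 2), -1)) = Mul(24892, Rational(2, 971)) = Rational(49784, 971)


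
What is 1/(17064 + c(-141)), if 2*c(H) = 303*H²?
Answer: 2/6058071 ≈ 3.3014e-7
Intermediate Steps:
c(H) = 303*H²/2 (c(H) = (303*H²)/2 = 303*H²/2)
1/(17064 + c(-141)) = 1/(17064 + (303/2)*(-141)²) = 1/(17064 + (303/2)*19881) = 1/(17064 + 6023943/2) = 1/(6058071/2) = 2/6058071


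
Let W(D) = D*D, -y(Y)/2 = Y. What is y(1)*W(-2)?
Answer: -8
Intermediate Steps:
y(Y) = -2*Y
W(D) = D**2
y(1)*W(-2) = -2*1*(-2)**2 = -2*4 = -8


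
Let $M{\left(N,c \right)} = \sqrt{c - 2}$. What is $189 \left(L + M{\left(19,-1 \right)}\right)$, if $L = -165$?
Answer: $-31185 + 189 i \sqrt{3} \approx -31185.0 + 327.36 i$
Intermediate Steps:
$M{\left(N,c \right)} = \sqrt{-2 + c}$
$189 \left(L + M{\left(19,-1 \right)}\right) = 189 \left(-165 + \sqrt{-2 - 1}\right) = 189 \left(-165 + \sqrt{-3}\right) = 189 \left(-165 + i \sqrt{3}\right) = -31185 + 189 i \sqrt{3}$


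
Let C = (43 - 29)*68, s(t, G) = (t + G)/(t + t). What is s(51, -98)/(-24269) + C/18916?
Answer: 589376507/11706346302 ≈ 0.050347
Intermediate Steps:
s(t, G) = (G + t)/(2*t) (s(t, G) = (G + t)/((2*t)) = (G + t)*(1/(2*t)) = (G + t)/(2*t))
C = 952 (C = 14*68 = 952)
s(51, -98)/(-24269) + C/18916 = ((½)*(-98 + 51)/51)/(-24269) + 952/18916 = ((½)*(1/51)*(-47))*(-1/24269) + 952*(1/18916) = -47/102*(-1/24269) + 238/4729 = 47/2475438 + 238/4729 = 589376507/11706346302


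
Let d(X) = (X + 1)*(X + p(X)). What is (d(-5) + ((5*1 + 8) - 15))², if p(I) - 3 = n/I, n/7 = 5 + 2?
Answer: 51076/25 ≈ 2043.0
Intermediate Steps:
n = 49 (n = 7*(5 + 2) = 7*7 = 49)
p(I) = 3 + 49/I
d(X) = (1 + X)*(3 + X + 49/X) (d(X) = (X + 1)*(X + (3 + 49/X)) = (1 + X)*(3 + X + 49/X))
(d(-5) + ((5*1 + 8) - 15))² = ((52 + (-5)² + 4*(-5) + 49/(-5)) + ((5*1 + 8) - 15))² = ((52 + 25 - 20 + 49*(-⅕)) + ((5 + 8) - 15))² = ((52 + 25 - 20 - 49/5) + (13 - 15))² = (236/5 - 2)² = (226/5)² = 51076/25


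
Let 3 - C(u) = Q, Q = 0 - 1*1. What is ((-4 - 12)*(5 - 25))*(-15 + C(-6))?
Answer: -3520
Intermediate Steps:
Q = -1 (Q = 0 - 1 = -1)
C(u) = 4 (C(u) = 3 - 1*(-1) = 3 + 1 = 4)
((-4 - 12)*(5 - 25))*(-15 + C(-6)) = ((-4 - 12)*(5 - 25))*(-15 + 4) = -16*(-20)*(-11) = 320*(-11) = -3520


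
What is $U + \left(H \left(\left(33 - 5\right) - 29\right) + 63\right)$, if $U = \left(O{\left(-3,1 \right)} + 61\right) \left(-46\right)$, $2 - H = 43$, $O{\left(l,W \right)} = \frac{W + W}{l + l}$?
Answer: $- \frac{8060}{3} \approx -2686.7$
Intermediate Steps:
$O{\left(l,W \right)} = \frac{W}{l}$ ($O{\left(l,W \right)} = \frac{2 W}{2 l} = 2 W \frac{1}{2 l} = \frac{W}{l}$)
$H = -41$ ($H = 2 - 43 = -41$)
$U = - \frac{8372}{3}$ ($U = \left(1 \frac{1}{-3} + 61\right) \left(-46\right) = \left(1 \left(- \frac{1}{3}\right) + 61\right) \left(-46\right) = \left(- \frac{1}{3} + 61\right) \left(-46\right) = \frac{182}{3} \left(-46\right) = - \frac{8372}{3} \approx -2790.7$)
$U + \left(H \left(\left(33 - 5\right) - 29\right) + 63\right) = - \frac{8372}{3} + \left(- 41 \left(\left(33 - 5\right) - 29\right) + 63\right) = - \frac{8372}{3} + \left(- 41 \left(28 - 29\right) + 63\right) = - \frac{8372}{3} + \left(\left(-41\right) \left(-1\right) + 63\right) = - \frac{8372}{3} + \left(41 + 63\right) = - \frac{8372}{3} + 104 = - \frac{8060}{3}$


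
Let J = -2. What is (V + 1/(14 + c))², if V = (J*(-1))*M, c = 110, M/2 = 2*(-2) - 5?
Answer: 19918369/15376 ≈ 1295.4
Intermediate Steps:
M = -18 (M = 2*(2*(-2) - 5) = 2*(-4 - 5) = 2*(-9) = -18)
V = -36 (V = -2*(-1)*(-18) = 2*(-18) = -36)
(V + 1/(14 + c))² = (-36 + 1/(14 + 110))² = (-36 + 1/124)² = (-4463/124)² = 19918369/15376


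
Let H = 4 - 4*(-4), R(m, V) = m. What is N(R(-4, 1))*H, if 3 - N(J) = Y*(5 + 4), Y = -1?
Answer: 240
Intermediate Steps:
H = 20 (H = 4 + 16 = 20)
N(J) = 12 (N(J) = 3 - (-1)*(5 + 4) = 3 - (-1)*9 = 3 - 1*(-9) = 3 + 9 = 12)
N(R(-4, 1))*H = 12*20 = 240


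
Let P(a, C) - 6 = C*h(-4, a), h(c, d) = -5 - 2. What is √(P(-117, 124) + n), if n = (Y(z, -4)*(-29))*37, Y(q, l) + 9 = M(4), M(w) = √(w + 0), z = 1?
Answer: √6649 ≈ 81.541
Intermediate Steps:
h(c, d) = -7
M(w) = √w
P(a, C) = 6 - 7*C (P(a, C) = 6 + C*(-7) = 6 - 7*C)
Y(q, l) = -7 (Y(q, l) = -9 + √4 = -9 + 2 = -7)
n = 7511 (n = -7*(-29)*37 = 203*37 = 7511)
√(P(-117, 124) + n) = √((6 - 7*124) + 7511) = √((6 - 868) + 7511) = √(-862 + 7511) = √6649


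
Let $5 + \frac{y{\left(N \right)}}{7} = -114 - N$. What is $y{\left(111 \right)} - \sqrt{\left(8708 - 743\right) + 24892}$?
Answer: $-1610 - \sqrt{32857} \approx -1791.3$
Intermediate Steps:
$y{\left(N \right)} = -833 - 7 N$ ($y{\left(N \right)} = -35 + 7 \left(-114 - N\right) = -35 - \left(798 + 7 N\right) = -833 - 7 N$)
$y{\left(111 \right)} - \sqrt{\left(8708 - 743\right) + 24892} = \left(-833 - 777\right) - \sqrt{\left(8708 - 743\right) + 24892} = -1610 - \sqrt{7965 + 24892} = -1610 - \sqrt{32857}$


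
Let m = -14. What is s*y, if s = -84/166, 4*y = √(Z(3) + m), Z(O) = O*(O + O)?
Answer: -21/83 ≈ -0.25301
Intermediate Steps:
Z(O) = 2*O² (Z(O) = O*(2*O) = 2*O²)
y = ½ (y = √(2*3² - 14)/4 = √(2*9 - 14)/4 = √(18 - 14)/4 = √4/4 = (¼)*2 = ½ ≈ 0.50000)
s = -42/83 (s = -84*1/166 = -42/83 ≈ -0.50602)
s*y = -42/83*½ = -21/83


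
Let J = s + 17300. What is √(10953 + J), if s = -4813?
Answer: 4*√1465 ≈ 153.10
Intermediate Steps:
J = 12487 (J = -4813 + 17300 = 12487)
√(10953 + J) = √(10953 + 12487) = √23440 = 4*√1465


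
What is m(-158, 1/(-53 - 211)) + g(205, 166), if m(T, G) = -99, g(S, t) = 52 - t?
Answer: -213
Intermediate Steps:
m(-158, 1/(-53 - 211)) + g(205, 166) = -99 + (52 - 1*166) = -99 + (52 - 166) = -99 - 114 = -213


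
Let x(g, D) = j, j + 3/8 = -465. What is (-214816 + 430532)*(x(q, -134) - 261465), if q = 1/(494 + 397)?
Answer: -113005145547/2 ≈ -5.6503e+10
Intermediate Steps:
j = -3723/8 (j = -3/8 - 465 = -3723/8 ≈ -465.38)
q = 1/891 ≈ 0.0011223
x(g, D) = -3723/8
(-214816 + 430532)*(x(q, -134) - 261465) = (-214816 + 430532)*(-3723/8 - 261465) = 215716*(-2095443/8) = -113005145547/2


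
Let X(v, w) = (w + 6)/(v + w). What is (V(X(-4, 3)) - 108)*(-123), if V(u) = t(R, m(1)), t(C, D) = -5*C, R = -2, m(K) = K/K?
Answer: 12054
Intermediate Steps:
m(K) = 1
X(v, w) = (6 + w)/(v + w)
V(u) = 10 (V(u) = -5*(-2) = 10)
(V(X(-4, 3)) - 108)*(-123) = (10 - 108)*(-123) = -98*(-123) = 12054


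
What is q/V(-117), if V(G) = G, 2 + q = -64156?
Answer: 21386/39 ≈ 548.36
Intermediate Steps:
q = -64158 (q = -2 - 64156 = -64158)
q/V(-117) = -64158/(-117) = -64158*(-1/117) = 21386/39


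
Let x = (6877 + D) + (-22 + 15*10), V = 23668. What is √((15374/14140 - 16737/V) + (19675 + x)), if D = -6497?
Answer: √35321233803704318785/41833190 ≈ 142.07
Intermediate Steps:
x = 508 (x = (6877 - 6497) + (-22 + 15*10) = 380 + (-22 + 150) = 380 + 128 = 508)
√((15374/14140 - 16737/V) + (19675 + x)) = √((15374/14140 - 16737/23668) + (19675 + 508)) = √((15374*(1/14140) - 16737*1/23668) + 20183) = √((7687/7070 - 16737/23668) + 20183) = √(31802663/83666380 + 20183) = √(1688670350203/83666380) = √35321233803704318785/41833190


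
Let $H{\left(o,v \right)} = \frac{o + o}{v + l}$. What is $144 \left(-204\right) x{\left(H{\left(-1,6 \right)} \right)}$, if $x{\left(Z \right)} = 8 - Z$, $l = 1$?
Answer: $- \frac{1703808}{7} \approx -2.434 \cdot 10^{5}$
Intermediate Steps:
$H{\left(o,v \right)} = \frac{2 o}{1 + v}$ ($H{\left(o,v \right)} = \frac{o + o}{v + 1} = \frac{2 o}{1 + v}$)
$144 \left(-204\right) x{\left(H{\left(-1,6 \right)} \right)} = 144 \left(-204\right) \left(8 - 2 \left(-1\right) \frac{1}{1 + 6}\right) = - 29376 \left(8 - 2 \left(-1\right) \frac{1}{7}\right) = - 29376 \left(8 - - \frac{2}{7}\right) = - 29376 \left(8 + \frac{2}{7}\right) = \left(-29376\right) \frac{58}{7} = - \frac{1703808}{7}$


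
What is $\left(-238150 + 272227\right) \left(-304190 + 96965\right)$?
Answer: $-7061606325$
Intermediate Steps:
$\left(-238150 + 272227\right) \left(-304190 + 96965\right) = 34077 \left(-207225\right) = -7061606325$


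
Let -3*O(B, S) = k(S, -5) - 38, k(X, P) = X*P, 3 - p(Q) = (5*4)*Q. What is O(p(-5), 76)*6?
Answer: 836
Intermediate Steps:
p(Q) = 3 - 20*Q (p(Q) = 3 - 5*4*Q = 3 - 20*Q)
k(X, P) = P*X
O(B, S) = 38/3 + 5*S/3 (O(B, S) = -(-5*S - 38)/3 = -(-38 - 5*S)/3 = 38/3 + 5*S/3)
O(p(-5), 76)*6 = (38/3 + (5/3)*76)*6 = (38/3 + 380/3)*6 = (418/3)*6 = 836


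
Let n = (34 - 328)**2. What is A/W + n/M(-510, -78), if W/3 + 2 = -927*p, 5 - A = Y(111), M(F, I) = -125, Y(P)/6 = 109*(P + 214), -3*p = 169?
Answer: -13567372577/19582125 ≈ -692.84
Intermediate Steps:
p = -169/3 (p = -1/3*169 = -169/3 ≈ -56.333)
Y(P) = 139956 + 654*P (Y(P) = 6*(109*(P + 214)) = 6*(109*(214 + P)) = 6*(23326 + 109*P) = 139956 + 654*P)
A = -212545 (A = 5 - (139956 + 654*111) = 5 - (139956 + 72594) = 5 - 1*212550 = 5 - 212550 = -212545)
W = 156657 (W = -6 + 3*(-927*(-169/3)) = -6 + 3*52221 = -6 + 156663 = 156657)
n = 86436 (n = (-294)**2 = 86436)
A/W + n/M(-510, -78) = -212545/156657 + 86436/(-125) = -212545*1/156657 + 86436*(-1/125) = -212545/156657 - 86436/125 = -13567372577/19582125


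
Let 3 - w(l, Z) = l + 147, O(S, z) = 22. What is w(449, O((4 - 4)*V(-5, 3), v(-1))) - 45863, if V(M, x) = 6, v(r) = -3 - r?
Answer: -46456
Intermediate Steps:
w(l, Z) = -144 - l (w(l, Z) = 3 - (l + 147) = 3 - (147 + l) = 3 + (-147 - l) = -144 - l)
w(449, O((4 - 4)*V(-5, 3), v(-1))) - 45863 = (-144 - 1*449) - 45863 = (-144 - 449) - 45863 = -593 - 45863 = -46456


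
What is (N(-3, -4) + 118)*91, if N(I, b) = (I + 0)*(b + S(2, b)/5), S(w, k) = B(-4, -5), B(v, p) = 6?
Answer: 57512/5 ≈ 11502.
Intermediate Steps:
S(w, k) = 6
N(I, b) = I*(6/5 + b) (N(I, b) = (I + 0)*(b + 6/5) = I*(b + 6*(⅕)) = I*(b + 6/5) = I*(6/5 + b))
(N(-3, -4) + 118)*91 = ((⅕)*(-3)*(6 + 5*(-4)) + 118)*91 = ((⅕)*(-3)*(6 - 20) + 118)*91 = ((⅕)*(-3)*(-14) + 118)*91 = (42/5 + 118)*91 = (632/5)*91 = 57512/5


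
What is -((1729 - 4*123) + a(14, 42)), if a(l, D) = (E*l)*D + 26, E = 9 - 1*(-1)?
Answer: -7143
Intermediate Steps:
E = 10 (E = 9 + 1 = 10)
a(l, D) = 26 + 10*D*l (a(l, D) = (10*l)*D + 26 = 10*D*l + 26 = 26 + 10*D*l)
-((1729 - 4*123) + a(14, 42)) = -((1729 - 4*123) + (26 + 10*42*14)) = -((1729 - 492) + (26 + 5880)) = -(1237 + 5906) = -1*7143 = -7143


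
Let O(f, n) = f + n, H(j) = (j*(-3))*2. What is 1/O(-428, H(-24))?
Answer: -1/284 ≈ -0.0035211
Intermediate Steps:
H(j) = -6*j (H(j) = -3*j*2 = -6*j)
1/O(-428, H(-24)) = 1/(-428 - 6*(-24)) = 1/(-428 + 144) = 1/(-284) = -1/284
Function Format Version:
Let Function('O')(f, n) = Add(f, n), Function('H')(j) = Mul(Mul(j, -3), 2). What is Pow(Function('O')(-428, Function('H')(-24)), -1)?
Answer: Rational(-1, 284) ≈ -0.0035211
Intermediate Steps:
Function('H')(j) = Mul(-6, j) (Function('H')(j) = Mul(Mul(-3, j), 2) = Mul(-6, j))
Pow(Function('O')(-428, Function('H')(-24)), -1) = Pow(Add(-428, Mul(-6, -24)), -1) = Pow(Add(-428, 144), -1) = Pow(-284, -1) = Rational(-1, 284)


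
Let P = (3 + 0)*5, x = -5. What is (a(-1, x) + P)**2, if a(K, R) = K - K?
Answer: 225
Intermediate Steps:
a(K, R) = 0
P = 15 (P = 3*5 = 15)
(a(-1, x) + P)**2 = (0 + 15)**2 = 15**2 = 225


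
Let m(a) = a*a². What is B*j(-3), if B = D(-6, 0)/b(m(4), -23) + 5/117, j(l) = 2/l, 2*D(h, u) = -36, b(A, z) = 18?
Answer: 224/351 ≈ 0.63818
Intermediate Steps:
m(a) = a³
D(h, u) = -18 (D(h, u) = (½)*(-36) = -18)
B = -112/117 (B = -18/18 + 5/117 = -18*1/18 + 5*(1/117) = -1 + 5/117 = -112/117 ≈ -0.95726)
B*j(-3) = -224/(117*(-3)) = -224*(-1)/(117*3) = -112/117*(-⅔) = 224/351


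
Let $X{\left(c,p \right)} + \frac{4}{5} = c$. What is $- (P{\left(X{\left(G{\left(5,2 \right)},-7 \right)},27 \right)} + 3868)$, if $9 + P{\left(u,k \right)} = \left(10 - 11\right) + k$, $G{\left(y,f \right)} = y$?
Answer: $-3885$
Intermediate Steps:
$X{\left(c,p \right)} = - \frac{4}{5} + c$
$P{\left(u,k \right)} = -10 + k$ ($P{\left(u,k \right)} = -9 + \left(\left(10 - 11\right) + k\right) = -9 + \left(-1 + k\right) = -10 + k$)
$- (P{\left(X{\left(G{\left(5,2 \right)},-7 \right)},27 \right)} + 3868) = - (\left(-10 + 27\right) + 3868) = - (17 + 3868) = \left(-1\right) 3885 = -3885$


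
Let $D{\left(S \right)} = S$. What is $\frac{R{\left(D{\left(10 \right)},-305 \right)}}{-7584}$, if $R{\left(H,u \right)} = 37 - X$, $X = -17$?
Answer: $- \frac{9}{1264} \approx -0.0071203$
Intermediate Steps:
$R{\left(H,u \right)} = 54$ ($R{\left(H,u \right)} = 37 - -17 = 37 + 17 = 54$)
$\frac{R{\left(D{\left(10 \right)},-305 \right)}}{-7584} = \frac{54}{-7584} = 54 \left(- \frac{1}{7584}\right) = - \frac{9}{1264}$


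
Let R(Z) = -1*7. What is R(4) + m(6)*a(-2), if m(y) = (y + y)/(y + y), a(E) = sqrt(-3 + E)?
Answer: -7 + I*sqrt(5) ≈ -7.0 + 2.2361*I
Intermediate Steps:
R(Z) = -7
m(y) = 1 (m(y) = (2*y)/((2*y)) = (2*y)*(1/(2*y)) = 1)
R(4) + m(6)*a(-2) = -7 + 1*sqrt(-3 - 2) = -7 + 1*sqrt(-5) = -7 + 1*(I*sqrt(5)) = -7 + I*sqrt(5)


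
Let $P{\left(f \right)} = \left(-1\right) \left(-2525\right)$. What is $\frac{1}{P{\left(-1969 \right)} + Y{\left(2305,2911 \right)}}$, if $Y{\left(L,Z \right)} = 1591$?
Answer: $\frac{1}{4116} \approx 0.00024295$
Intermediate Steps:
$P{\left(f \right)} = 2525$
$\frac{1}{P{\left(-1969 \right)} + Y{\left(2305,2911 \right)}} = \frac{1}{2525 + 1591} = \frac{1}{4116}$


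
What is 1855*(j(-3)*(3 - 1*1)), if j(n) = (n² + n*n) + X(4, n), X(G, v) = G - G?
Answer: 66780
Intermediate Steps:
X(G, v) = 0
j(n) = 2*n² (j(n) = (n² + n*n) + 0 = (n² + n²) + 0 = 2*n² + 0 = 2*n²)
1855*(j(-3)*(3 - 1*1)) = 1855*((2*(-3)²)*(3 - 1*1)) = 1855*((2*9)*(3 - 1)) = 1855*(18*2) = 1855*36 = 66780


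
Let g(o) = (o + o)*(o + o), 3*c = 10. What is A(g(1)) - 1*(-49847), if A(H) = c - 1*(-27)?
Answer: 149632/3 ≈ 49877.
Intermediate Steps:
c = 10/3 (c = (1/3)*10 = 10/3 ≈ 3.3333)
g(o) = 4*o**2 (g(o) = (2*o)*(2*o) = 4*o**2)
A(H) = 91/3 (A(H) = 10/3 - 1*(-27) = 10/3 + 27 = 91/3)
A(g(1)) - 1*(-49847) = 91/3 - 1*(-49847) = 91/3 + 49847 = 149632/3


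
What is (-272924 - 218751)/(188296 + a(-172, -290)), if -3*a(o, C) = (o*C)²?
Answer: 1475025/2487449512 ≈ 0.00059299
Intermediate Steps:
a(o, C) = -C²*o²/3
(-272924 - 218751)/(188296 + a(-172, -290)) = (-272924 - 218751)/(188296 - ⅓*(-290)²*(-172)²) = -491675/(188296 - ⅓*84100*29584) = -491675/(188296 - 2488014400/3) = -491675/(-2487449512/3) = -491675*(-3/2487449512) = 1475025/2487449512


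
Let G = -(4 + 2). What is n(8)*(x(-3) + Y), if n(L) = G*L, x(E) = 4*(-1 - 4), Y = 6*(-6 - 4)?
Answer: 3840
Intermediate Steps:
G = -6 (G = -1*6 = -6)
Y = -60 (Y = 6*(-10) = -60)
x(E) = -20 (x(E) = 4*(-5) = -20)
n(L) = -6*L
n(8)*(x(-3) + Y) = (-6*8)*(-20 - 60) = -48*(-80) = 3840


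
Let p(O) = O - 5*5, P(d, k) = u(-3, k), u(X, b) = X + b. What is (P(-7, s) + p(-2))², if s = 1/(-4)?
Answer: 14641/16 ≈ 915.06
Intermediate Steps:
s = -¼ ≈ -0.25000
P(d, k) = -3 + k
p(O) = -25 + O (p(O) = O - 25 = -25 + O)
(P(-7, s) + p(-2))² = ((-3 - ¼) + (-25 - 2))² = (-13/4 - 27)² = (-121/4)² = 14641/16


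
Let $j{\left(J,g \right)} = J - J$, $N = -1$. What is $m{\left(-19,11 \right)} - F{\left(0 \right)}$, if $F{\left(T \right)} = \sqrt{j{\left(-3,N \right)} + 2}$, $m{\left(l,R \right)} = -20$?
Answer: $-20 - \sqrt{2} \approx -21.414$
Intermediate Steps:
$j{\left(J,g \right)} = 0$
$F{\left(T \right)} = \sqrt{2}$ ($F{\left(T \right)} = \sqrt{0 + 2} = \sqrt{2}$)
$m{\left(-19,11 \right)} - F{\left(0 \right)} = -20 - \sqrt{2}$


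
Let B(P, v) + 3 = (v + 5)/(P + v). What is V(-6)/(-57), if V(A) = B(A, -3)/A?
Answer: -29/3078 ≈ -0.0094217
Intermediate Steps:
B(P, v) = -3 + (5 + v)/(P + v) (B(P, v) = -3 + (v + 5)/(P + v) = -3 + (5 + v)/(P + v))
V(A) = (11 - 3*A)/(A*(-3 + A)) (V(A) = ((5 - 3*A - 2*(-3))/(A - 3))/A = ((5 - 3*A + 6)/(-3 + A))/A = ((11 - 3*A)/(-3 + A))/A = (11 - 3*A)/(A*(-3 + A)))
V(-6)/(-57) = ((11 - 3*(-6))/((-6)*(-3 - 6)))/(-57) = -1/6*(11 + 18)/(-9)*(-1/57) = -1/6*(-1/9)*29*(-1/57) = (29/54)*(-1/57) = -29/3078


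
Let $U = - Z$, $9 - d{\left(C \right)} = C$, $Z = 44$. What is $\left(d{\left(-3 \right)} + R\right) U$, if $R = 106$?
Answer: $-5192$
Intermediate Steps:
$d{\left(C \right)} = 9 - C$
$U = -44$ ($U = \left(-1\right) 44 = -44$)
$\left(d{\left(-3 \right)} + R\right) U = \left(\left(9 - -3\right) + 106\right) \left(-44\right) = \left(\left(9 + 3\right) + 106\right) \left(-44\right) = \left(12 + 106\right) \left(-44\right) = 118 \left(-44\right) = -5192$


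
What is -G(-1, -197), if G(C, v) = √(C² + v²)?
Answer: -√38810 ≈ -197.00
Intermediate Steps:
-G(-1, -197) = -√((-1)² + (-197)²) = -√(1 + 38809) = -√38810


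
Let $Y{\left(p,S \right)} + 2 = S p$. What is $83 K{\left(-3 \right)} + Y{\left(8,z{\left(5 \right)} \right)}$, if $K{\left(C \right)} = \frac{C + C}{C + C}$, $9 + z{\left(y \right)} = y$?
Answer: $49$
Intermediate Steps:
$z{\left(y \right)} = -9 + y$
$Y{\left(p,S \right)} = -2 + S p$
$K{\left(C \right)} = 1$ ($K{\left(C \right)} = \frac{2 C}{2 C} = 2 C \frac{1}{2 C} = 1$)
$83 K{\left(-3 \right)} + Y{\left(8,z{\left(5 \right)} \right)} = 83 \cdot 1 + \left(-2 + \left(-9 + 5\right) 8\right) = 83 - 34 = 49$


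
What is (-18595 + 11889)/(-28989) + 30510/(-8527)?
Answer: -827272328/247189203 ≈ -3.3467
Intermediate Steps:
(-18595 + 11889)/(-28989) + 30510/(-8527) = -6706*(-1/28989) + 30510*(-1/8527) = 6706/28989 - 30510/8527 = -827272328/247189203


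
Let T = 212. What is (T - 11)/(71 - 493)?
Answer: -201/422 ≈ -0.47630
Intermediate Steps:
(T - 11)/(71 - 493) = (212 - 11)/(71 - 493) = 201/(-422) = 201*(-1/422) = -201/422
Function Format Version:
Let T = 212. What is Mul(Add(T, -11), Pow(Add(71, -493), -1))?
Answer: Rational(-201, 422) ≈ -0.47630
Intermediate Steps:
Mul(Add(T, -11), Pow(Add(71, -493), -1)) = Mul(Add(212, -11), Pow(Add(71, -493), -1)) = Mul(201, Pow(-422, -1)) = Mul(201, Rational(-1, 422)) = Rational(-201, 422)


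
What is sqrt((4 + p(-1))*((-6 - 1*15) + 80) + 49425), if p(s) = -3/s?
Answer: sqrt(49838) ≈ 223.24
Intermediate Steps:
sqrt((4 + p(-1))*((-6 - 1*15) + 80) + 49425) = sqrt((4 - 3/(-1))*((-6 - 1*15) + 80) + 49425) = sqrt((4 - 3*(-1))*((-6 - 15) + 80) + 49425) = sqrt((4 + 3)*(-21 + 80) + 49425) = sqrt(7*59 + 49425) = sqrt(413 + 49425) = sqrt(49838)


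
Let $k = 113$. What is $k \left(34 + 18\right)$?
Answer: $5876$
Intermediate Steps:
$k \left(34 + 18\right) = 113 \left(34 + 18\right) = 113 \cdot 52 = 5876$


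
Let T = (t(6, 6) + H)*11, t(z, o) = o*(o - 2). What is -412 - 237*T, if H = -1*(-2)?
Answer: -68194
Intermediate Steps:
t(z, o) = o*(-2 + o)
H = 2
T = 286 (T = (6*(-2 + 6) + 2)*11 = (6*4 + 2)*11 = (24 + 2)*11 = 26*11 = 286)
-412 - 237*T = -412 - 237*286 = -412 - 67782 = -68194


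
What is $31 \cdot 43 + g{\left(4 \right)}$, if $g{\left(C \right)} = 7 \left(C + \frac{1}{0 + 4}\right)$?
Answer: $\frac{5451}{4} \approx 1362.8$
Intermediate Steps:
$g{\left(C \right)} = \frac{7}{4} + 7 C$ ($g{\left(C \right)} = 7 \left(C + \frac{1}{4}\right) = 7 \left(\frac{1}{4} + C\right) = \frac{7}{4} + 7 C$)
$31 \cdot 43 + g{\left(4 \right)} = 31 \cdot 43 + \left(\frac{7}{4} + 7 \cdot 4\right) = 1333 + \left(\frac{7}{4} + 28\right) = 1333 + \frac{119}{4} = \frac{5451}{4}$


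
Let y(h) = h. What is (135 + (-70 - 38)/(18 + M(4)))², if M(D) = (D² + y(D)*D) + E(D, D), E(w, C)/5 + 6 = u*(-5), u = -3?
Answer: 161722089/9025 ≈ 17919.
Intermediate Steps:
E(w, C) = 45 (E(w, C) = -30 + 5*(-3*(-5)) = -30 + 5*15 = -30 + 75 = 45)
M(D) = 45 + 2*D² (M(D) = (D² + D*D) + 45 = (D² + D²) + 45 = 2*D² + 45 = 45 + 2*D²)
(135 + (-70 - 38)/(18 + M(4)))² = (135 + (-70 - 38)/(18 + (45 + 2*4²)))² = (135 - 108/(18 + (45 + 2*16)))² = (135 - 108/(18 + (45 + 32)))² = (135 - 108/(18 + 77))² = (135 - 108/95)² = (12717/95)² = 161722089/9025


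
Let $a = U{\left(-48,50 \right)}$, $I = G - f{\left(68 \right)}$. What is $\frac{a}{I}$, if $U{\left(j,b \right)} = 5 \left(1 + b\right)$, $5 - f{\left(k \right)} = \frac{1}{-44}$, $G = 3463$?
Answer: $\frac{3740}{50717} \approx 0.073743$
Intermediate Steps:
$f{\left(k \right)} = \frac{221}{44}$ ($f{\left(k \right)} = 5 - \frac{1}{-44} = 5 - - \frac{1}{44} = 5 + \frac{1}{44} = \frac{221}{44}$)
$I = \frac{152151}{44}$ ($I = 3463 - \frac{221}{44} = \frac{152151}{44} \approx 3458.0$)
$U{\left(j,b \right)} = 5 + 5 b$
$a = 255$ ($a = 5 + 5 \cdot 50 = 5 + 250 = 255$)
$\frac{a}{I} = \frac{255}{\frac{152151}{44}} = 255 \cdot \frac{44}{152151} = \frac{3740}{50717}$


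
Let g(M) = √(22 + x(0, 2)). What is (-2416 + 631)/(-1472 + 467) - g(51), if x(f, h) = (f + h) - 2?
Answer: 119/67 - √22 ≈ -2.9143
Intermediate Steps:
x(f, h) = -2 + f + h
g(M) = √22 (g(M) = √(22 + (-2 + 0 + 2)) = √(22 + 0) = √22)
(-2416 + 631)/(-1472 + 467) - g(51) = (-2416 + 631)/(-1472 + 467) - √22 = -1785/(-1005) - √22 = -1785*(-1/1005) - √22 = 119/67 - √22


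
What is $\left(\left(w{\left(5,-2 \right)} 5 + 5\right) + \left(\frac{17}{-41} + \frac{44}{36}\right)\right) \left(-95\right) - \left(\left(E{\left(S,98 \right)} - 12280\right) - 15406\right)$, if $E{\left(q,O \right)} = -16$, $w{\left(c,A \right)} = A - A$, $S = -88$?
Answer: $\frac{10018453}{369} \approx 27150.0$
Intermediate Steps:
$w{\left(c,A \right)} = 0$
$\left(\left(w{\left(5,-2 \right)} 5 + 5\right) + \left(\frac{17}{-41} + \frac{44}{36}\right)\right) \left(-95\right) - \left(\left(E{\left(S,98 \right)} - 12280\right) - 15406\right) = \left(\left(0 \cdot 5 + 5\right) + \left(\frac{17}{-41} + \frac{44}{36}\right)\right) \left(-95\right) - \left(\left(-16 - 12280\right) - 15406\right) = \left(\left(0 + 5\right) + \left(17 \left(- \frac{1}{41}\right) + 44 \cdot \frac{1}{36}\right)\right) \left(-95\right) - \left(-12296 - 15406\right) = \left(5 + \left(- \frac{17}{41} + \frac{11}{9}\right)\right) \left(-95\right) - -27702 = \left(5 + \frac{298}{369}\right) \left(-95\right) + 27702 = \frac{2143}{369} \left(-95\right) + 27702 = - \frac{203585}{369} + 27702 = \frac{10018453}{369}$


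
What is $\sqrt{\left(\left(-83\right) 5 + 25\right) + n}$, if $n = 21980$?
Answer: $\sqrt{21590} \approx 146.94$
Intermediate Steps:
$\sqrt{\left(\left(-83\right) 5 + 25\right) + n} = \sqrt{\left(\left(-83\right) 5 + 25\right) + 21980} = \sqrt{\left(-415 + 25\right) + 21980} = \sqrt{-390 + 21980} = \sqrt{21590}$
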